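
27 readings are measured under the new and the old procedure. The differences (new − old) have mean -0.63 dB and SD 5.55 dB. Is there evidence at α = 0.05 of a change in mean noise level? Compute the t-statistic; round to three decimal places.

H0: μ_d = 0; H1: μ_d ≠ 0 (paired t-test on the differences, two-sided).
t = d̄/(s_d/√n) = -0.63/(5.55/√27) = -0.590
df = n − 1 = 26
Two-sided p-value ≈ 0.560
Since p ≈ 0.560 > α = 0.05, fail to reject H0; the data do not provide sufficient evidence against H0.

-0.590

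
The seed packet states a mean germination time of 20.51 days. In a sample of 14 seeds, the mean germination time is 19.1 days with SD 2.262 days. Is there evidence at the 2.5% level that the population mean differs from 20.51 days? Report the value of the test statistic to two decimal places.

H0: μ = 20.51; H1: μ ≠ 20.51 (one-sample t-test, two-sided).
t = (x̄ − μ₀)/(s/√n) = (19.1 − 20.51)/(2.262/√14) = -2.33
df = n − 1 = 13
Two-sided p-value ≈ 0.0364
Since p ≈ 0.0364 > α = 0.025, fail to reject H0; the data do not provide sufficient evidence against H0.

-2.33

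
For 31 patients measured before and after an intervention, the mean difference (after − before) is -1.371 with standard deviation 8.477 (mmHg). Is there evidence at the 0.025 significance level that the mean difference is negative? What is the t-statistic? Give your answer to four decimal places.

-0.9005

H0: μ_d = 0; H1: μ_d < 0 (paired t-test on the differences, left-tailed).
t = d̄/(s_d/√n) = -1.371/(8.477/√31) = -0.9005
df = n − 1 = 30
p-value = P(T ≤ -0.9005) ≈ 0.188
Since p ≈ 0.188 > α = 0.025, fail to reject H0; the data do not provide sufficient evidence against H0.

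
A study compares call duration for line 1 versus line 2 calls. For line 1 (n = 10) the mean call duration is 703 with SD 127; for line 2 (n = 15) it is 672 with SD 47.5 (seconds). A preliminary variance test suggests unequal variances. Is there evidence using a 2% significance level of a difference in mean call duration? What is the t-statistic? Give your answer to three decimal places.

0.738

Let group 1 = line 1, group 2 = line 2. H0: μ_1 = μ_2; H1: μ_1 ≠ μ_2 (Welch's two-sample t-test, two-sided).
t = (x̄_1 − x̄_2)/√(s_1²/n_1 + s_2²/n_2) = (703 − 672)/√(127²/10 + 47.5²/15) = 0.738
Welch–Satterthwaite df ≈ 10.70
Two-sided p-value ≈ 0.476
Since p ≈ 0.476 > α = 0.02, fail to reject H0; the data do not provide sufficient evidence against H0.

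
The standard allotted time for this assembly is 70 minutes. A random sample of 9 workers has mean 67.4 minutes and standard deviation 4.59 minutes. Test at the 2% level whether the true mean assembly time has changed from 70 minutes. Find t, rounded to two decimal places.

H0: μ = 70; H1: μ ≠ 70 (one-sample t-test, two-sided).
t = (x̄ − μ₀)/(s/√n) = (67.4 − 70)/(4.59/√9) = -1.70
df = n − 1 = 8
Two-sided p-value ≈ 0.1277
Since p ≈ 0.1277 > α = 0.02, fail to reject H0; the evidence is not statistically significant.

-1.70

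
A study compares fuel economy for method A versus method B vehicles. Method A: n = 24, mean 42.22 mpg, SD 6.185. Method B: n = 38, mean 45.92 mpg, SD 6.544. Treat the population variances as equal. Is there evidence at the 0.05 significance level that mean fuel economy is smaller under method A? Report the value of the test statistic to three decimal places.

Let group 1 = method A, group 2 = method B. H0: μ_1 = μ_2; H1: μ_1 < μ_2 (two-sample pooled-variance t-test, left-tailed).
s_p² = [(24−1)·6.185² + (38−1)·6.544²]/(24+38−2) = 41.0722
t = (42.22 − 45.92)/√[41.0722·(1/24 + 1/38)] = -2.214
df = n₁ + n₂ − 2 = 60
p-value = P(T ≤ -2.214) ≈ 0.0153
Since p ≈ 0.0153 < α = 0.05, reject H0; the evidence is statistically significant.

-2.214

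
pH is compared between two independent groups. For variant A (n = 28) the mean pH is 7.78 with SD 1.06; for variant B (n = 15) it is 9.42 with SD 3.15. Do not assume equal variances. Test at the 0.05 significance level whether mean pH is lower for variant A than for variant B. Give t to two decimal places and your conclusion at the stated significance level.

Let group 1 = variant A, group 2 = variant B. H0: μ_1 = μ_2; H1: μ_1 < μ_2 (Welch's two-sample t-test, left-tailed).
t = (x̄_1 − x̄_2)/√(s_1²/n_1 + s_2²/n_2) = (7.78 − 9.42)/√(1.06²/28 + 3.15²/15) = -1.96
Welch–Satterthwaite df ≈ 15.72
p-value = P(T ≤ -1.96) ≈ 0.034
Since p ≈ 0.034 < α = 0.05, reject H0; the evidence is statistically significant.

t = -1.96; reject H0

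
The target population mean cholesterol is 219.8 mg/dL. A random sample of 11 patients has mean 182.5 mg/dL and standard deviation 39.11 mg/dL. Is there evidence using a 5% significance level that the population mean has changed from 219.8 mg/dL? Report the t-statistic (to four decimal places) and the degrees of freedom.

H0: μ = 219.8; H1: μ ≠ 219.8 (one-sample t-test, two-sided).
t = (x̄ − μ₀)/(s/√n) = (182.5 − 219.8)/(39.11/√11) = -3.1631
df = n − 1 = 10
Two-sided p-value ≈ 0.0101
Since p ≈ 0.0101 < α = 0.05, reject H0; the evidence is statistically significant.

t = -3.1631, df = 10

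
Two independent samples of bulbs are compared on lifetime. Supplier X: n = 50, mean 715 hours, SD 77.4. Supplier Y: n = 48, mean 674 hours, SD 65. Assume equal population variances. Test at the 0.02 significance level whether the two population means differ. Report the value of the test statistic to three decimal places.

2.834

Let group 1 = supplier X, group 2 = supplier Y. H0: μ_1 = μ_2; H1: μ_1 ≠ μ_2 (two-sample pooled-variance t-test, two-sided).
s_p² = [(50−1)·77.4² + (48−1)·65²]/(50+48−2) = 5126.27
t = (715 − 674)/√[5126.27·(1/50 + 1/48)] = 2.834
df = n₁ + n₂ − 2 = 96
Two-sided p-value ≈ 0.0056
Since p ≈ 0.0056 < α = 0.02, reject H0; the evidence is statistically significant.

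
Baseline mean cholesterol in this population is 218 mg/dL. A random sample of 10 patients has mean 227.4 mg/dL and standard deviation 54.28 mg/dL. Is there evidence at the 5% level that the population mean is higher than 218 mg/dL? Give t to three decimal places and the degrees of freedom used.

t = 0.548, df = 9

H0: μ = 218; H1: μ > 218 (one-sample t-test, right-tailed).
t = (x̄ − μ₀)/(s/√n) = (227.4 − 218)/(54.28/√10) = 0.548
df = n − 1 = 9
p-value = P(T ≥ 0.548) ≈ 0.2986
Since p ≈ 0.2986 > α = 0.05, fail to reject H0; the data do not provide sufficient evidence against H0.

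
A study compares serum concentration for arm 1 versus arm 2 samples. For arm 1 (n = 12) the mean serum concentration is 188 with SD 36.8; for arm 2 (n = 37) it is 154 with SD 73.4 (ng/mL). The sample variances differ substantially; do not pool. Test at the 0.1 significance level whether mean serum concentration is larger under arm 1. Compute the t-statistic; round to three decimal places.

Let group 1 = arm 1, group 2 = arm 2. H0: μ_1 = μ_2; H1: μ_1 > μ_2 (Welch's two-sample t-test, right-tailed).
t = (x̄_1 − x̄_2)/√(s_1²/n_1 + s_2²/n_2) = (188 − 154)/√(36.8²/12 + 73.4²/37) = 2.115
Welch–Satterthwaite df ≈ 38.24
p-value = P(T ≥ 2.115) ≈ 0.021
Since p ≈ 0.021 < α = 0.1, reject H0; the evidence is statistically significant.

2.115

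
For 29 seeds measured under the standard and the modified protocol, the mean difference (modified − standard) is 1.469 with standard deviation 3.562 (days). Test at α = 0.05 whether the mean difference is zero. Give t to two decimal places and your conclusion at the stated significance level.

H0: μ_d = 0; H1: μ_d ≠ 0 (paired t-test on the differences, two-sided).
t = d̄/(s_d/√n) = 1.469/(3.562/√29) = 2.22
df = n − 1 = 28
Two-sided p-value ≈ 0.0346
Since p ≈ 0.0346 < α = 0.05, reject H0; the data support H1.

t = 2.22; reject H0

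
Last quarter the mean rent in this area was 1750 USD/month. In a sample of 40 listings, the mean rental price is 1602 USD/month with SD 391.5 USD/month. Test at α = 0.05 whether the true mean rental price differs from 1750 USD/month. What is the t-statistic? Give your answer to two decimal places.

-2.39

H0: μ = 1750; H1: μ ≠ 1750 (one-sample t-test, two-sided).
t = (x̄ − μ₀)/(s/√n) = (1602 − 1750)/(391.5/√40) = -2.39
df = n − 1 = 39
Two-sided p-value ≈ 0.0217
Since p ≈ 0.0217 < α = 0.05, reject H0; the data support H1.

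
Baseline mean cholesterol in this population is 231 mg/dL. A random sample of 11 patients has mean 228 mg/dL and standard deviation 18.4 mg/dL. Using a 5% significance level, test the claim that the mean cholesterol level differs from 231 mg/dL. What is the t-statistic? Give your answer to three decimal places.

H0: μ = 231; H1: μ ≠ 231 (one-sample t-test, two-sided).
t = (x̄ − μ₀)/(s/√n) = (228 − 231)/(18.4/√11) = -0.541
df = n − 1 = 10
Two-sided p-value ≈ 0.601
Since p ≈ 0.601 > α = 0.05, fail to reject H0; the evidence is not statistically significant.

-0.541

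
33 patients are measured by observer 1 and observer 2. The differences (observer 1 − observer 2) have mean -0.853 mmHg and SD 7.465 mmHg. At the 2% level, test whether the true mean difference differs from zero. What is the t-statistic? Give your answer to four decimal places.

H0: μ_d = 0; H1: μ_d ≠ 0 (paired t-test on the differences, two-sided).
t = d̄/(s_d/√n) = -0.853/(7.465/√33) = -0.6564
df = n − 1 = 32
Two-sided p-value ≈ 0.5163
Since p ≈ 0.5163 > α = 0.02, fail to reject H0; the data do not provide sufficient evidence against H0.

-0.6564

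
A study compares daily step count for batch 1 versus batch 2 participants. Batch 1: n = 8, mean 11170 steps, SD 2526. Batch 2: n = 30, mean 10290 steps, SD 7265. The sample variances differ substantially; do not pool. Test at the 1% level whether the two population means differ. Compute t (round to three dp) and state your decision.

t = 0.550; fail to reject H0

Let group 1 = batch 1, group 2 = batch 2. H0: μ_1 = μ_2; H1: μ_1 ≠ μ_2 (Welch's two-sample t-test, two-sided).
t = (x̄_1 − x̄_2)/√(s_1²/n_1 + s_2²/n_2) = (11170 − 10290)/√(2526²/8 + 7265²/30) = 0.550
Welch–Satterthwaite df ≈ 33.08
Two-sided p-value ≈ 0.5858
Since p ≈ 0.5858 > α = 0.01, fail to reject H0; the data do not provide sufficient evidence against H0.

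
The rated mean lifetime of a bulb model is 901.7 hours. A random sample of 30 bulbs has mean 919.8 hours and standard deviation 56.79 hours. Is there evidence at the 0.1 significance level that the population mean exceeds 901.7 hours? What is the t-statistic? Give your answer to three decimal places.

H0: μ = 901.7; H1: μ > 901.7 (one-sample t-test, right-tailed).
t = (x̄ − μ₀)/(s/√n) = (919.8 − 901.7)/(56.79/√30) = 1.746
df = n − 1 = 29
p-value = P(T ≥ 1.746) ≈ 0.046
Since p ≈ 0.046 < α = 0.1, reject H0; the evidence is statistically significant.

1.746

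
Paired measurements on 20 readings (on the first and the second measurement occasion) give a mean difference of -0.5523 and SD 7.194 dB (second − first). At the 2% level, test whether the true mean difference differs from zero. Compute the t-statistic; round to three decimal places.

-0.343

H0: μ_d = 0; H1: μ_d ≠ 0 (paired t-test on the differences, two-sided).
t = d̄/(s_d/√n) = -0.5523/(7.194/√20) = -0.343
df = n − 1 = 19
Two-sided p-value ≈ 0.735
Since p ≈ 0.735 > α = 0.02, fail to reject H0; the evidence is not statistically significant.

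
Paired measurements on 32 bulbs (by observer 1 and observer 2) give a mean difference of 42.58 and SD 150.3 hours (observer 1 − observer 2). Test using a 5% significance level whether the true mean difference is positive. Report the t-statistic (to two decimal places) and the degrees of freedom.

H0: μ_d = 0; H1: μ_d > 0 (paired t-test on the differences, right-tailed).
t = d̄/(s_d/√n) = 42.58/(150.3/√32) = 1.60
df = n − 1 = 31
p-value = P(T ≥ 1.60) ≈ 0.060
Since p ≈ 0.060 > α = 0.05, fail to reject H0; the data do not provide sufficient evidence against H0.

t = 1.60, df = 31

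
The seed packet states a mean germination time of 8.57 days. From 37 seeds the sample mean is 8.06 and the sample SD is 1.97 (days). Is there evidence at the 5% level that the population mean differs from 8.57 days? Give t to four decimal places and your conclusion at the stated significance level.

H0: μ = 8.57; H1: μ ≠ 8.57 (one-sample t-test, two-sided).
t = (x̄ − μ₀)/(s/√n) = (8.06 − 8.57)/(1.97/√37) = -1.5747
df = n − 1 = 36
Two-sided p-value ≈ 0.1241
Since p ≈ 0.1241 > α = 0.05, fail to reject H0; the evidence is not statistically significant.

t = -1.5747; fail to reject H0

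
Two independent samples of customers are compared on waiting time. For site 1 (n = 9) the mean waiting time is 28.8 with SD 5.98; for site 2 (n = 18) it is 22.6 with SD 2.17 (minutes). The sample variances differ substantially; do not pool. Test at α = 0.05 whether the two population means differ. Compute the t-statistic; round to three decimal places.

3.013

Let group 1 = site 1, group 2 = site 2. H0: μ_1 = μ_2; H1: μ_1 ≠ μ_2 (Welch's two-sample t-test, two-sided).
t = (x̄_1 − x̄_2)/√(s_1²/n_1 + s_2²/n_2) = (28.8 − 22.6)/√(5.98²/9 + 2.17²/18) = 3.013
Welch–Satterthwaite df ≈ 9.07
Two-sided p-value ≈ 0.015
Since p ≈ 0.015 < α = 0.05, reject H0; the data support H1.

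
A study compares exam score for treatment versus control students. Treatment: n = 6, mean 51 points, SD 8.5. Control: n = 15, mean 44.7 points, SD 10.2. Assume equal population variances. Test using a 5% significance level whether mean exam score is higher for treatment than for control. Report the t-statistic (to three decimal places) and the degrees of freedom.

Let group 1 = treatment, group 2 = control. H0: μ_1 = μ_2; H1: μ_1 > μ_2 (two-sample pooled-variance t-test, right-tailed).
s_p² = [(6−1)·8.5² + (15−1)·10.2²]/(6+15−2) = 95.6742
t = (51 − 44.7)/√[95.6742·(1/6 + 1/15)] = 1.333
df = n₁ + n₂ − 2 = 19
p-value = P(T ≥ 1.333) ≈ 0.0991
Since p ≈ 0.0991 > α = 0.05, fail to reject H0; the data do not provide sufficient evidence against H0.

t = 1.333, df = 19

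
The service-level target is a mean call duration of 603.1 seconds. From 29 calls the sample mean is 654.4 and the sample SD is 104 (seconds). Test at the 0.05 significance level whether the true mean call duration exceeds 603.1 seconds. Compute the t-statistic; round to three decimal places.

H0: μ = 603.1; H1: μ > 603.1 (one-sample t-test, right-tailed).
t = (x̄ − μ₀)/(s/√n) = (654.4 − 603.1)/(104/√29) = 2.656
df = n − 1 = 28
p-value = P(T ≥ 2.656) ≈ 0.006
Since p ≈ 0.006 < α = 0.05, reject H0; the data support H1.

2.656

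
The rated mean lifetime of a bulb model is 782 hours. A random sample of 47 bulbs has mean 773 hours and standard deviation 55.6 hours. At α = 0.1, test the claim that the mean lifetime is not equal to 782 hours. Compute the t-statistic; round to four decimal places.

H0: μ = 782; H1: μ ≠ 782 (one-sample t-test, two-sided).
t = (x̄ − μ₀)/(s/√n) = (773 − 782)/(55.6/√47) = -1.1097
df = n − 1 = 46
Two-sided p-value ≈ 0.273
Since p ≈ 0.273 > α = 0.1, fail to reject H0; the data do not provide sufficient evidence against H0.

-1.1097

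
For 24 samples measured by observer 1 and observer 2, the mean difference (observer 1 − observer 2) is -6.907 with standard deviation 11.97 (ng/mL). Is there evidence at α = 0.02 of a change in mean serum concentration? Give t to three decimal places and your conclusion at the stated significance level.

t = -2.827; reject H0

H0: μ_d = 0; H1: μ_d ≠ 0 (paired t-test on the differences, two-sided).
t = d̄/(s_d/√n) = -6.907/(11.97/√24) = -2.827
df = n − 1 = 23
Two-sided p-value ≈ 0.0096
Since p ≈ 0.0096 < α = 0.02, reject H0; the evidence is statistically significant.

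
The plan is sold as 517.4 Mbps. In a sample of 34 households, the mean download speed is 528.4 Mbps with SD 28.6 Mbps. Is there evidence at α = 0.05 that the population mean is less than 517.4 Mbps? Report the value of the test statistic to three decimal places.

H0: μ = 517.4; H1: μ < 517.4 (one-sample t-test, left-tailed).
t = (x̄ − μ₀)/(s/√n) = (528.4 − 517.4)/(28.6/√34) = 2.243
df = n − 1 = 33
p-value = P(T ≤ 2.243) ≈ 0.984
Since p ≈ 0.984 > α = 0.05, fail to reject H0; the evidence is not statistically significant.

2.243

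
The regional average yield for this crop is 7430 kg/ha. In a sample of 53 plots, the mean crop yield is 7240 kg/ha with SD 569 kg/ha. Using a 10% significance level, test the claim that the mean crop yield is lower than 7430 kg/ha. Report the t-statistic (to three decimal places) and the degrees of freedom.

H0: μ = 7430; H1: μ < 7430 (one-sample t-test, left-tailed).
t = (x̄ − μ₀)/(s/√n) = (7240 − 7430)/(569/√53) = -2.431
df = n − 1 = 52
p-value = P(T ≤ -2.431) ≈ 0.009
Since p ≈ 0.009 < α = 0.1, reject H0; the evidence is statistically significant.

t = -2.431, df = 52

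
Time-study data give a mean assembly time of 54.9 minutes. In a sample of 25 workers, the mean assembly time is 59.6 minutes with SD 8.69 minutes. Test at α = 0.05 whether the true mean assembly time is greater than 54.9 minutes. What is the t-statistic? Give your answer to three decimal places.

H0: μ = 54.9; H1: μ > 54.9 (one-sample t-test, right-tailed).
t = (x̄ − μ₀)/(s/√n) = (59.6 − 54.9)/(8.69/√25) = 2.704
df = n − 1 = 24
p-value = P(T ≥ 2.704) ≈ 0.0062
Since p ≈ 0.0062 < α = 0.05, reject H0; the data support H1.

2.704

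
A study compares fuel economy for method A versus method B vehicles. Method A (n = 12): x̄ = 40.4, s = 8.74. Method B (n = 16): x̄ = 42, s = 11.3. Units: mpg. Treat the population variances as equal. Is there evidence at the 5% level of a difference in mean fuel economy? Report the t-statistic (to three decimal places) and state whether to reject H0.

Let group 1 = method A, group 2 = method B. H0: μ_1 = μ_2; H1: μ_1 ≠ μ_2 (two-sample pooled-variance t-test, two-sided).
s_p² = [(12−1)·8.74² + (16−1)·11.3²]/(12+16−2) = 105.985
t = (40.4 − 42)/√[105.985·(1/12 + 1/16)] = -0.407
df = n₁ + n₂ − 2 = 26
Two-sided p-value ≈ 0.6874
Since p ≈ 0.6874 > α = 0.05, fail to reject H0; the evidence is not statistically significant.

t = -0.407; fail to reject H0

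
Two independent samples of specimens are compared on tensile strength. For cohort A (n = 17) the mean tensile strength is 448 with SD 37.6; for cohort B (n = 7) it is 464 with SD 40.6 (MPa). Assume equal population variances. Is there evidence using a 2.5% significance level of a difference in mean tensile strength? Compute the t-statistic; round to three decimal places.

Let group 1 = cohort A, group 2 = cohort B. H0: μ_1 = μ_2; H1: μ_1 ≠ μ_2 (two-sample pooled-variance t-test, two-sided).
s_p² = [(17−1)·37.6² + (7−1)·40.6²]/(17+7−2) = 1477.74
t = (448 − 464)/√[1477.74·(1/17 + 1/7)] = -0.927
df = n₁ + n₂ − 2 = 22
Two-sided p-value ≈ 0.364
Since p ≈ 0.364 > α = 0.025, fail to reject H0; the data do not provide sufficient evidence against H0.

-0.927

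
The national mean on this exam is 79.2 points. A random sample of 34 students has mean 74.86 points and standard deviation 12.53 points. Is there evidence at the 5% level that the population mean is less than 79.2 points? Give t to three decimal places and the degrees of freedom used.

t = -2.020, df = 33

H0: μ = 79.2; H1: μ < 79.2 (one-sample t-test, left-tailed).
t = (x̄ − μ₀)/(s/√n) = (74.86 − 79.2)/(12.53/√34) = -2.020
df = n − 1 = 33
p-value = P(T ≤ -2.020) ≈ 0.0258
Since p ≈ 0.0258 < α = 0.05, reject H0; the data support H1.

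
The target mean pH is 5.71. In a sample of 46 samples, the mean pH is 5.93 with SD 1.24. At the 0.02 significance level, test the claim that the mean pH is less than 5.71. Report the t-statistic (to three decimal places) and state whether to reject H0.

H0: μ = 5.71; H1: μ < 5.71 (one-sample t-test, left-tailed).
t = (x̄ − μ₀)/(s/√n) = (5.93 − 5.71)/(1.24/√46) = 1.203
df = n − 1 = 45
p-value = P(T ≤ 1.203) ≈ 0.8824
Since p ≈ 0.8824 > α = 0.02, fail to reject H0; the evidence is not statistically significant.

t = 1.203; fail to reject H0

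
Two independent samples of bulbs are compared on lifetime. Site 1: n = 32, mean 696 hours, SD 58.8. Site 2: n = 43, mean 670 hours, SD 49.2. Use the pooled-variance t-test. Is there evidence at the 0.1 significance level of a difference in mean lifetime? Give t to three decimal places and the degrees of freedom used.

Let group 1 = site 1, group 2 = site 2. H0: μ_1 = μ_2; H1: μ_1 ≠ μ_2 (two-sample pooled-variance t-test, two-sided).
s_p² = [(32−1)·58.8² + (43−1)·49.2²]/(32+43−2) = 2860.92
t = (696 − 670)/√[2860.92·(1/32 + 1/43)] = 2.082
df = n₁ + n₂ − 2 = 73
Two-sided p-value ≈ 0.041
Since p ≈ 0.041 < α = 0.1, reject H0; the evidence is statistically significant.

t = 2.082, df = 73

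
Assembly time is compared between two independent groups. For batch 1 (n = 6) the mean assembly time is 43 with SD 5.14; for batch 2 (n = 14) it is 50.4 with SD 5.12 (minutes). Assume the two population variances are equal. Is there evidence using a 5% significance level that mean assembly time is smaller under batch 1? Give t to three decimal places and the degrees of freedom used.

Let group 1 = batch 1, group 2 = batch 2. H0: μ_1 = μ_2; H1: μ_1 < μ_2 (two-sample pooled-variance t-test, left-tailed).
s_p² = [(6−1)·5.14² + (14−1)·5.12²]/(6+14−2) = 26.2714
t = (43 − 50.4)/√[26.2714·(1/6 + 1/14)] = -2.959
df = n₁ + n₂ − 2 = 18
p-value = P(T ≤ -2.959) ≈ 0.0042
Since p ≈ 0.0042 < α = 0.05, reject H0; the evidence is statistically significant.

t = -2.959, df = 18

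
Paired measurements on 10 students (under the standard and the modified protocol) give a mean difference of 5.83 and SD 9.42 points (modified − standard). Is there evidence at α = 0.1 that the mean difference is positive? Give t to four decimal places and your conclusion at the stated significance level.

t = 1.9571; reject H0

H0: μ_d = 0; H1: μ_d > 0 (paired t-test on the differences, right-tailed).
t = d̄/(s_d/√n) = 5.83/(9.42/√10) = 1.9571
df = n − 1 = 9
p-value = P(T ≥ 1.9571) ≈ 0.041
Since p ≈ 0.041 < α = 0.1, reject H0; the data support H1.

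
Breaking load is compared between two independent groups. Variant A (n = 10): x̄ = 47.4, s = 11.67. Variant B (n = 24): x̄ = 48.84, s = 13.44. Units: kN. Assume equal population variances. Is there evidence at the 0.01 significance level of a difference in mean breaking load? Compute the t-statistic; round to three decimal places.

-0.295

Let group 1 = variant A, group 2 = variant B. H0: μ_1 = μ_2; H1: μ_1 ≠ μ_2 (two-sample pooled-variance t-test, two-sided).
s_p² = [(10−1)·11.67² + (24−1)·13.44²]/(10+24−2) = 168.134
t = (47.4 − 48.84)/√[168.134·(1/10 + 1/24)] = -0.295
df = n₁ + n₂ − 2 = 32
Two-sided p-value ≈ 0.770
Since p ≈ 0.770 > α = 0.01, fail to reject H0; the data do not provide sufficient evidence against H0.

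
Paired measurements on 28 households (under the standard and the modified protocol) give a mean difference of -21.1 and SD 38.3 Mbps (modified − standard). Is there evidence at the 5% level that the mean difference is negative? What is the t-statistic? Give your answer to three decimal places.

-2.915

H0: μ_d = 0; H1: μ_d < 0 (paired t-test on the differences, left-tailed).
t = d̄/(s_d/√n) = -21.1/(38.3/√28) = -2.915
df = n − 1 = 27
p-value = P(T ≤ -2.915) ≈ 0.004
Since p ≈ 0.004 < α = 0.05, reject H0; the evidence is statistically significant.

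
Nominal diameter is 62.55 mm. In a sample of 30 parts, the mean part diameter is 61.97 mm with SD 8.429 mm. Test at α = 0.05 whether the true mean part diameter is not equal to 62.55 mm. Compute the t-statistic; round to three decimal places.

H0: μ = 62.55; H1: μ ≠ 62.55 (one-sample t-test, two-sided).
t = (x̄ − μ₀)/(s/√n) = (61.97 − 62.55)/(8.429/√30) = -0.377
df = n − 1 = 29
Two-sided p-value ≈ 0.709
Since p ≈ 0.709 > α = 0.05, fail to reject H0; the data do not provide sufficient evidence against H0.

-0.377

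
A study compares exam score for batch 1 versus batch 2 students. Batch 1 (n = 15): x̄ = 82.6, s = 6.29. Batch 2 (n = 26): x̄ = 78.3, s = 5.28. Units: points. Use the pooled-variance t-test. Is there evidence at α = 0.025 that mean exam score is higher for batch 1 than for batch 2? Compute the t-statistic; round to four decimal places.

Let group 1 = batch 1, group 2 = batch 2. H0: μ_1 = μ_2; H1: μ_1 > μ_2 (two-sample pooled-variance t-test, right-tailed).
s_p² = [(15−1)·6.29² + (26−1)·5.28²]/(15+26−2) = 32.0733
t = (82.6 − 78.3)/√[32.0733·(1/15 + 1/26)] = 2.3417
df = n₁ + n₂ − 2 = 39
p-value = P(T ≥ 2.3417) ≈ 0.0122
Since p ≈ 0.0122 < α = 0.025, reject H0; the data support H1.

2.3417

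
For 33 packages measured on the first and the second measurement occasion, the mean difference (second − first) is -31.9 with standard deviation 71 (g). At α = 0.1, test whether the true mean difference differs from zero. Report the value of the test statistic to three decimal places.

H0: μ_d = 0; H1: μ_d ≠ 0 (paired t-test on the differences, two-sided).
t = d̄/(s_d/√n) = -31.9/(71/√33) = -2.581
df = n − 1 = 32
Two-sided p-value ≈ 0.0146
Since p ≈ 0.0146 < α = 0.1, reject H0; the data support H1.

-2.581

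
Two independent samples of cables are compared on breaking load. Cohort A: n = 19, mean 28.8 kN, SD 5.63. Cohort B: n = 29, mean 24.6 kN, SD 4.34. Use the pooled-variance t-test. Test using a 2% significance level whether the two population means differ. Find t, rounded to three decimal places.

Let group 1 = cohort A, group 2 = cohort B. H0: μ_1 = μ_2; H1: μ_1 ≠ μ_2 (two-sample pooled-variance t-test, two-sided).
s_p² = [(19−1)·5.63² + (29−1)·4.34²]/(19+29−2) = 23.8683
t = (28.8 − 24.6)/√[23.8683·(1/19 + 1/29)] = 2.913
df = n₁ + n₂ − 2 = 46
Two-sided p-value ≈ 0.006
Since p ≈ 0.006 < α = 0.02, reject H0; the evidence is statistically significant.

2.913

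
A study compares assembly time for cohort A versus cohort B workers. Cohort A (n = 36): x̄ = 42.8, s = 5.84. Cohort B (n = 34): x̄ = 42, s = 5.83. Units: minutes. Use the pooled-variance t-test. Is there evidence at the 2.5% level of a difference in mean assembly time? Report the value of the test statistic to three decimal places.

0.573

Let group 1 = cohort A, group 2 = cohort B. H0: μ_1 = μ_2; H1: μ_1 ≠ μ_2 (two-sample pooled-variance t-test, two-sided).
s_p² = [(36−1)·5.84² + (34−1)·5.83²]/(36+34−2) = 34.049
t = (42.8 − 42)/√[34.049·(1/36 + 1/34)] = 0.573
df = n₁ + n₂ − 2 = 68
Two-sided p-value ≈ 0.568
Since p ≈ 0.568 > α = 0.025, fail to reject H0; the evidence is not statistically significant.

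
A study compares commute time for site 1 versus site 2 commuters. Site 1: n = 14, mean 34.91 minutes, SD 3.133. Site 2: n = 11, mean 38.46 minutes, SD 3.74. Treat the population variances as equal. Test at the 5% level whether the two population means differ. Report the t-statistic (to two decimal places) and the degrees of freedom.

t = -2.58, df = 23

Let group 1 = site 1, group 2 = site 2. H0: μ_1 = μ_2; H1: μ_1 ≠ μ_2 (two-sample pooled-variance t-test, two-sided).
s_p² = [(14−1)·3.133² + (11−1)·3.74²]/(14+11−2) = 11.6296
t = (34.91 − 38.46)/√[11.6296·(1/14 + 1/11)] = -2.58
df = n₁ + n₂ − 2 = 23
Two-sided p-value ≈ 0.017
Since p ≈ 0.017 < α = 0.05, reject H0; the data support H1.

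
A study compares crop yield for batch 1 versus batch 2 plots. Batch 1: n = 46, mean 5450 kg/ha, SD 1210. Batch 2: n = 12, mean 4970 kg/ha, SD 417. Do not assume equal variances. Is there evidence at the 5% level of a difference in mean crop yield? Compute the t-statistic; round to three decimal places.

2.230

Let group 1 = batch 1, group 2 = batch 2. H0: μ_1 = μ_2; H1: μ_1 ≠ μ_2 (Welch's two-sample t-test, two-sided).
t = (x̄_1 − x̄_2)/√(s_1²/n_1 + s_2²/n_2) = (5450 − 4970)/√(1210²/46 + 417²/12) = 2.230
Welch–Satterthwaite df ≈ 51.57
Two-sided p-value ≈ 0.0301
Since p ≈ 0.0301 < α = 0.05, reject H0; the evidence is statistically significant.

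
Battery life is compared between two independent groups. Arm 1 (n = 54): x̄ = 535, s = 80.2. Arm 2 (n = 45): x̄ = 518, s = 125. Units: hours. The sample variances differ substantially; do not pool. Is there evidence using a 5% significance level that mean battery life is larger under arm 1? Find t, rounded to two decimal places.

0.79

Let group 1 = arm 1, group 2 = arm 2. H0: μ_1 = μ_2; H1: μ_1 > μ_2 (Welch's two-sample t-test, right-tailed).
t = (x̄_1 − x̄_2)/√(s_1²/n_1 + s_2²/n_2) = (535 − 518)/√(80.2²/54 + 125²/45) = 0.79
Welch–Satterthwaite df ≈ 72.30
p-value = P(T ≥ 0.79) ≈ 0.217
Since p ≈ 0.217 > α = 0.05, fail to reject H0; the evidence is not statistically significant.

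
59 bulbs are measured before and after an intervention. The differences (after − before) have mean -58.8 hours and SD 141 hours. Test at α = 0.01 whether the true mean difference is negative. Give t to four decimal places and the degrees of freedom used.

t = -3.2032, df = 58

H0: μ_d = 0; H1: μ_d < 0 (paired t-test on the differences, left-tailed).
t = d̄/(s_d/√n) = -58.8/(141/√59) = -3.2032
df = n − 1 = 58
p-value = P(T ≤ -3.2032) ≈ 0.0011
Since p ≈ 0.0011 < α = 0.01, reject H0; the evidence is statistically significant.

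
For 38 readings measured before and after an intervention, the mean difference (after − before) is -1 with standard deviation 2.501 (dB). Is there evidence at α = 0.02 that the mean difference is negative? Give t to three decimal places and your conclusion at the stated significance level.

H0: μ_d = 0; H1: μ_d < 0 (paired t-test on the differences, left-tailed).
t = d̄/(s_d/√n) = -1/(2.501/√38) = -2.465
df = n − 1 = 37
p-value = P(T ≤ -2.465) ≈ 0.0092
Since p ≈ 0.0092 < α = 0.02, reject H0; the data support H1.

t = -2.465; reject H0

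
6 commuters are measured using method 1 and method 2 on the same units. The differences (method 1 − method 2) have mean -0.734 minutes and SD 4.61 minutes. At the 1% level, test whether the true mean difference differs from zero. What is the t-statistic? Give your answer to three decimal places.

-0.390

H0: μ_d = 0; H1: μ_d ≠ 0 (paired t-test on the differences, two-sided).
t = d̄/(s_d/√n) = -0.734/(4.61/√6) = -0.390
df = n − 1 = 5
Two-sided p-value ≈ 0.713
Since p ≈ 0.713 > α = 0.01, fail to reject H0; the data do not provide sufficient evidence against H0.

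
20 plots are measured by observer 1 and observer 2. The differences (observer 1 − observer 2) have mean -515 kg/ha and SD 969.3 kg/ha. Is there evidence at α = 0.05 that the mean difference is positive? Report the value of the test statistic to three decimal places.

-2.376

H0: μ_d = 0; H1: μ_d > 0 (paired t-test on the differences, right-tailed).
t = d̄/(s_d/√n) = -515/(969.3/√20) = -2.376
df = n − 1 = 19
p-value = P(T ≥ -2.376) ≈ 0.986
Since p ≈ 0.986 > α = 0.05, fail to reject H0; the data do not provide sufficient evidence against H0.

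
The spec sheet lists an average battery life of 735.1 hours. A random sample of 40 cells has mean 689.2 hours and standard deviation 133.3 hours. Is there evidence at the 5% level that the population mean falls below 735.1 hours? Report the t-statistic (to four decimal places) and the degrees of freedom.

t = -2.1778, df = 39

H0: μ = 735.1; H1: μ < 735.1 (one-sample t-test, left-tailed).
t = (x̄ − μ₀)/(s/√n) = (689.2 − 735.1)/(133.3/√40) = -2.1778
df = n − 1 = 39
p-value = P(T ≤ -2.1778) ≈ 0.018
Since p ≈ 0.018 < α = 0.05, reject H0; the data support H1.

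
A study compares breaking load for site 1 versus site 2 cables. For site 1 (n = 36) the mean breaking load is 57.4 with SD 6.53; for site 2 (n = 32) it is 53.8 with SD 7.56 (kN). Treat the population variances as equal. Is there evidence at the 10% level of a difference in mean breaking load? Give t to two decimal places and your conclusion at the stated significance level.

t = 2.11; reject H0

Let group 1 = site 1, group 2 = site 2. H0: μ_1 = μ_2; H1: μ_1 ≠ μ_2 (two-sample pooled-variance t-test, two-sided).
s_p² = [(36−1)·6.53² + (32−1)·7.56²]/(36+32−2) = 49.4575
t = (57.4 − 53.8)/√[49.4575·(1/36 + 1/32)] = 2.11
df = n₁ + n₂ − 2 = 66
Two-sided p-value ≈ 0.039
Since p ≈ 0.039 < α = 0.1, reject H0; the data support H1.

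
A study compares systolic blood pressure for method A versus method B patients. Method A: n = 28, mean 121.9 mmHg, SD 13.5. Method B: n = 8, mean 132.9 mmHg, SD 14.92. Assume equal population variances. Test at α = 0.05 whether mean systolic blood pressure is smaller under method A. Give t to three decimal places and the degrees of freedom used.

Let group 1 = method A, group 2 = method B. H0: μ_1 = μ_2; H1: μ_1 < μ_2 (two-sample pooled-variance t-test, left-tailed).
s_p² = [(28−1)·13.5² + (8−1)·14.92²]/(28+8−2) = 190.559
t = (121.9 − 132.9)/√[190.559·(1/28 + 1/8)] = -1.988
df = n₁ + n₂ − 2 = 34
p-value = P(T ≤ -1.988) ≈ 0.027
Since p ≈ 0.027 < α = 0.05, reject H0; the data support H1.

t = -1.988, df = 34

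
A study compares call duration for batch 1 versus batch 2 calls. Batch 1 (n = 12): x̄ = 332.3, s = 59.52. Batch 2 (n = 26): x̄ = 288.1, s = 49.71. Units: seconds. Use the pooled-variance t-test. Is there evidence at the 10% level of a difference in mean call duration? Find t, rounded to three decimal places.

2.394

Let group 1 = batch 1, group 2 = batch 2. H0: μ_1 = μ_2; H1: μ_1 ≠ μ_2 (two-sample pooled-variance t-test, two-sided).
s_p² = [(12−1)·59.52² + (26−1)·49.71²]/(12+26−2) = 2798.5
t = (332.3 − 288.1)/√[2798.5·(1/12 + 1/26)] = 2.394
df = n₁ + n₂ − 2 = 36
Two-sided p-value ≈ 0.0220
Since p ≈ 0.0220 < α = 0.1, reject H0; the evidence is statistically significant.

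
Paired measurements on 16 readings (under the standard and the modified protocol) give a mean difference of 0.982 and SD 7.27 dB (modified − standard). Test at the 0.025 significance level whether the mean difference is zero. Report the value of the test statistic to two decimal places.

0.54

H0: μ_d = 0; H1: μ_d ≠ 0 (paired t-test on the differences, two-sided).
t = d̄/(s_d/√n) = 0.982/(7.27/√16) = 0.54
df = n − 1 = 15
Two-sided p-value ≈ 0.597
Since p ≈ 0.597 > α = 0.025, fail to reject H0; the evidence is not statistically significant.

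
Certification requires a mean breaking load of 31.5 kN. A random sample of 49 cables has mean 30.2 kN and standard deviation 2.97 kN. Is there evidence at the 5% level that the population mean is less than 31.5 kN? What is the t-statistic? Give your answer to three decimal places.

-3.064

H0: μ = 31.5; H1: μ < 31.5 (one-sample t-test, left-tailed).
t = (x̄ − μ₀)/(s/√n) = (30.2 − 31.5)/(2.97/√49) = -3.064
df = n − 1 = 48
p-value = P(T ≤ -3.064) ≈ 0.002
Since p ≈ 0.002 < α = 0.05, reject H0; the data support H1.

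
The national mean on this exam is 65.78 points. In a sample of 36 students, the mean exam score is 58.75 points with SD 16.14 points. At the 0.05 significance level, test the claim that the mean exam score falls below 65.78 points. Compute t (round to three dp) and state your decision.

H0: μ = 65.78; H1: μ < 65.78 (one-sample t-test, left-tailed).
t = (x̄ − μ₀)/(s/√n) = (58.75 − 65.78)/(16.14/√36) = -2.613
df = n − 1 = 35
p-value = P(T ≤ -2.613) ≈ 0.007
Since p ≈ 0.007 < α = 0.05, reject H0; the evidence is statistically significant.

t = -2.613; reject H0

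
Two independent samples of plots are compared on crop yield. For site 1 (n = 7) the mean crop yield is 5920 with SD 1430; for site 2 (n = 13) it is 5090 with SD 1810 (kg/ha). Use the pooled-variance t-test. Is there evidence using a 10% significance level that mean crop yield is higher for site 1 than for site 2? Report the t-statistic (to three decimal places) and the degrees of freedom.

t = 1.046, df = 18

Let group 1 = site 1, group 2 = site 2. H0: μ_1 = μ_2; H1: μ_1 > μ_2 (two-sample pooled-variance t-test, right-tailed).
s_p² = [(7−1)·1430² + (13−1)·1810²]/(7+13−2) = 2865700
t = (5920 − 5090)/√[2865700·(1/7 + 1/13)] = 1.046
df = n₁ + n₂ − 2 = 18
p-value = P(T ≥ 1.046) ≈ 0.1547
Since p ≈ 0.1547 > α = 0.1, fail to reject H0; the evidence is not statistically significant.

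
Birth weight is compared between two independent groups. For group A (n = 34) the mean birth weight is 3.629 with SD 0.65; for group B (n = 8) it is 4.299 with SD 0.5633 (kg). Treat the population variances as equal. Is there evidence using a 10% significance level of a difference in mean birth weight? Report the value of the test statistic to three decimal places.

-2.682

Let group 1 = group A, group 2 = group B. H0: μ_1 = μ_2; H1: μ_1 ≠ μ_2 (two-sample pooled-variance t-test, two-sided).
s_p² = [(34−1)·0.65² + (8−1)·0.5633²]/(34+8−2) = 0.404091
t = (3.629 − 4.299)/√[0.404091·(1/34 + 1/8)] = -2.682
df = n₁ + n₂ − 2 = 40
Two-sided p-value ≈ 0.0106
Since p ≈ 0.0106 < α = 0.1, reject H0; the evidence is statistically significant.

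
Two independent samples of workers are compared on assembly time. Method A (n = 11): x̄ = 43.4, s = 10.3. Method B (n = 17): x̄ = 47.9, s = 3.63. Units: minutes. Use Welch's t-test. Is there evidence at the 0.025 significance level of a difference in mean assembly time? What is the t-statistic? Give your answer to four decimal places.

Let group 1 = method A, group 2 = method B. H0: μ_1 = μ_2; H1: μ_1 ≠ μ_2 (Welch's two-sample t-test, two-sided).
t = (x̄_1 − x̄_2)/√(s_1²/n_1 + s_2²/n_2) = (43.4 − 47.9)/√(10.3²/11 + 3.63²/17) = -1.3941
Welch–Satterthwaite df ≈ 11.63
Two-sided p-value ≈ 0.189
Since p ≈ 0.189 > α = 0.025, fail to reject H0; the data do not provide sufficient evidence against H0.

-1.3941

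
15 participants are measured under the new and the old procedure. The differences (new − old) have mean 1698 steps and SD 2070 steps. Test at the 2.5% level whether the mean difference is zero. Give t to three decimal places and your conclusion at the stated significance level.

H0: μ_d = 0; H1: μ_d ≠ 0 (paired t-test on the differences, two-sided).
t = d̄/(s_d/√n) = 1698/(2070/√15) = 3.177
df = n − 1 = 14
Two-sided p-value ≈ 0.007
Since p ≈ 0.007 < α = 0.025, reject H0; the data support H1.

t = 3.177; reject H0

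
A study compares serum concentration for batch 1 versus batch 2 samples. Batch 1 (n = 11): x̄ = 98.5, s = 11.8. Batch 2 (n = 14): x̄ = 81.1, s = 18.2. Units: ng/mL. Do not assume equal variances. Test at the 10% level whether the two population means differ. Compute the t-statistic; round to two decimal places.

Let group 1 = batch 1, group 2 = batch 2. H0: μ_1 = μ_2; H1: μ_1 ≠ μ_2 (Welch's two-sample t-test, two-sided).
t = (x̄_1 − x̄_2)/√(s_1²/n_1 + s_2²/n_2) = (98.5 − 81.1)/√(11.8²/11 + 18.2²/14) = 2.89
Welch–Satterthwaite df ≈ 22.32
Two-sided p-value ≈ 0.0085
Since p ≈ 0.0085 < α = 0.1, reject H0; the data support H1.

2.89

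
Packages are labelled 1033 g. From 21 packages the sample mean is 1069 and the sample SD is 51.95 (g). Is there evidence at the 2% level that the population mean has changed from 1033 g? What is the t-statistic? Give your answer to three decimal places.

3.176

H0: μ = 1033; H1: μ ≠ 1033 (one-sample t-test, two-sided).
t = (x̄ − μ₀)/(s/√n) = (1069 − 1033)/(51.95/√21) = 3.176
df = n − 1 = 20
Two-sided p-value ≈ 0.0048
Since p ≈ 0.0048 < α = 0.02, reject H0; the evidence is statistically significant.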